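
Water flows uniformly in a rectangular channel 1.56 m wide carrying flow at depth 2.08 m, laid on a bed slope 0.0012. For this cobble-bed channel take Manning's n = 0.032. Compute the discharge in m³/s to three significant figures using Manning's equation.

2.41 m³/s

A = b·y = 1.56 × 2.08 = 3.245 m²
P = b + 2y = 1.56 + 2×2.08 = 5.720 m
R = A/P = 3.245/5.720 = 0.5673 m
Q = (1/n)·A·R^(2/3)·S^(1/2) = (1/0.032) × 3.245 × 0.5673^(2/3) × 0.0012^(1/2) = 2.407 m³/s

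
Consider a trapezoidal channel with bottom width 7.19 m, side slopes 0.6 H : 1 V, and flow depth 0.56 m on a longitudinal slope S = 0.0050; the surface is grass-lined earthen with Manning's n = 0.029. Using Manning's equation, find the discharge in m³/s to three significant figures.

A = (b + z·y)·y = (7.19 + 0.6×0.56)×0.56 = 4.215 m²
P = b + 2y√(1+z²) = 7.19 + 2×0.56×√(1+0.6²) = 8.496 m
R = A/P = 4.215/8.496 = 0.4961 m
Q = (1/n)·A·R^(2/3)·S^(1/2) = (1/0.029) × 4.215 × 0.4961^(2/3) × 0.0050^(1/2) = 6.440 m³/s

6.44 m³/s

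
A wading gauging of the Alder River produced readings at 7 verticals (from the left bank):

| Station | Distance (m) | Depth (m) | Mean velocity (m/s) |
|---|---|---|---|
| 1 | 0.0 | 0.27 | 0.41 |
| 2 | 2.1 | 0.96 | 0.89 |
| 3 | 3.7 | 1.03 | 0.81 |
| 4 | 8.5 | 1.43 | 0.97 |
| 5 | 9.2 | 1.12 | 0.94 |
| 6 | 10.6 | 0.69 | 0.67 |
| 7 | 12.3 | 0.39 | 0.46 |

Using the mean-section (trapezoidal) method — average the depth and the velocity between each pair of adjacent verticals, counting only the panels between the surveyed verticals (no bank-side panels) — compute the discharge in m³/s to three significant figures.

9.84 m³/s

Panel 1-2: Δb = 2.1 m, d̄ = (0.27+0.96)/2 = 0.615, v̄ = (0.41+0.89)/2 = 0.65 → q = 2.1×0.615×0.65 = 0.8395 m³/s
Panel 2-3: Δb = 1.6 m, d̄ = (0.96+1.03)/2 = 0.995, v̄ = (0.89+0.81)/2 = 0.85 → q = 1.6×0.995×0.85 = 1.353 m³/s
Panel 3-4: Δb = 4.8 m, d̄ = (1.03+1.43)/2 = 1.23, v̄ = (0.81+0.97)/2 = 0.89 → q = 4.8×1.23×0.89 = 5.255 m³/s
Panel 4-5: Δb = 0.7 m, d̄ = (1.43+1.12)/2 = 1.275, v̄ = (0.97+0.94)/2 = 0.955 → q = 0.7×1.275×0.955 = 0.8523 m³/s
Panel 5-6: Δb = 1.4 m, d̄ = (1.12+0.69)/2 = 0.905, v̄ = (0.94+0.67)/2 = 0.805 → q = 1.4×0.905×0.805 = 1.020 m³/s
Panel 6-7: Δb = 1.7 m, d̄ = (0.69+0.39)/2 = 0.54, v̄ = (0.67+0.46)/2 = 0.565 → q = 1.7×0.54×0.565 = 0.5187 m³/s
Q = Σ q = 9.838 m³/s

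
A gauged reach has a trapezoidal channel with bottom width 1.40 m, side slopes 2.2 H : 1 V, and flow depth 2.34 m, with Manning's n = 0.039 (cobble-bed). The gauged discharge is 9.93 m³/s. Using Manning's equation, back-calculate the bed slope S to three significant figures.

A = (b + z·y)·y = (1.40 + 2.2×2.34)×2.34 = 15.32 m²
P = b + 2y√(1+z²) = 1.40 + 2×2.34×√(1+2.2²) = 12.71 m
R = A/P = 15.32/12.71 = 1.206 m
S = (Q·n / (1·A·R^(2/3)))² = (9.93×0.039 / (1×15.32×1.133))² = 0.0004979

0.000498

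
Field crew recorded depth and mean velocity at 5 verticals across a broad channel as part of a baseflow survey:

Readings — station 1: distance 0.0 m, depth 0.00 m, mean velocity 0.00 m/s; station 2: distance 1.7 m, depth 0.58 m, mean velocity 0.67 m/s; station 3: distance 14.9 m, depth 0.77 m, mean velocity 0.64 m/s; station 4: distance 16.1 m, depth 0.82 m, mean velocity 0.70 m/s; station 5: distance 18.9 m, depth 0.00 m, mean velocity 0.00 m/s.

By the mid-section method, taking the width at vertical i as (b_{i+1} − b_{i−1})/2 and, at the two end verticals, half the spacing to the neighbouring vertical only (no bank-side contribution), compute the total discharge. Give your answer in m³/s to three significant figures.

7.59 m³/s

w_2 = (14.9 − 0.0)/2 = 7.45 m; q_2 = 0.67 × 0.58 × 7.45 = 2.895 m³/s
w_3 = (16.1 − 1.7)/2 = 7.2 m; q_3 = 0.64 × 0.77 × 7.2 = 3.548 m³/s
w_4 = (18.9 − 14.9)/2 = 2 m; q_4 = 0.70 × 0.82 × 2 = 1.148 m³/s
Stations 1, 5 contribute zero (depth or velocity is 0).
Q = Σ qᵢ = 7.591 m³/s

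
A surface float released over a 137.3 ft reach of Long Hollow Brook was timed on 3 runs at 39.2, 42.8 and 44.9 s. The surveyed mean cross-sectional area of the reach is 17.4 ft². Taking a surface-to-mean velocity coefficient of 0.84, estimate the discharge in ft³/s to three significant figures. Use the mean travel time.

47.4 ft³/s

t̄ = (39.2 + 42.8 + 44.9) / 3 = 42.3 s
v_surface = L / t̄ = 137.3 / 42.3 = 3.246 ft/s
v_mean = 0.84 × 3.246 = 2.727 ft/s
Q = A × v_mean = 17.4 × 2.727 = 47.44 ft³/s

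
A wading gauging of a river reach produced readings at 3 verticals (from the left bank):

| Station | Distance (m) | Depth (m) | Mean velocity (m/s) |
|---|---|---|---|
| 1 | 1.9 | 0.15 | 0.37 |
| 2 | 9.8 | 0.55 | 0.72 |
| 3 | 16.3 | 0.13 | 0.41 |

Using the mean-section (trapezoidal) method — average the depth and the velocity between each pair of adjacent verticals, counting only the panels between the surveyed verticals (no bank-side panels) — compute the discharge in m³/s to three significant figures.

2.76 m³/s

Panel 1-2: Δb = 7.9 m, d̄ = (0.15+0.55)/2 = 0.35, v̄ = (0.37+0.72)/2 = 0.545 → q = 7.9×0.35×0.545 = 1.507 m³/s
Panel 2-3: Δb = 6.5 m, d̄ = (0.55+0.13)/2 = 0.34, v̄ = (0.72+0.41)/2 = 0.565 → q = 6.5×0.34×0.565 = 1.249 m³/s
Q = Σ q = 2.756 m³/s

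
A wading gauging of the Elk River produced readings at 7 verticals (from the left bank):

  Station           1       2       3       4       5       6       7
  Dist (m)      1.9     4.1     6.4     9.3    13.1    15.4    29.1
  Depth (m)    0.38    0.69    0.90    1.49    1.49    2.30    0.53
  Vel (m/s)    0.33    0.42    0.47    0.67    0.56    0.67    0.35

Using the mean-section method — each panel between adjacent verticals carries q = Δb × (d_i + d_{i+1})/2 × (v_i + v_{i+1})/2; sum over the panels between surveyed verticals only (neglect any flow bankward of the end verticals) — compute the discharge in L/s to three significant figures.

19300 L/s

Panel 1-2: Δb = 2.2 m, d̄ = (0.38+0.69)/2 = 0.535, v̄ = (0.33+0.42)/2 = 0.375 → q = 2.2×0.535×0.375 = 0.4414 m³/s
Panel 2-3: Δb = 2.3 m, d̄ = (0.69+0.90)/2 = 0.795, v̄ = (0.42+0.47)/2 = 0.445 → q = 2.3×0.795×0.445 = 0.8137 m³/s
Panel 3-4: Δb = 2.9 m, d̄ = (0.90+1.49)/2 = 1.195, v̄ = (0.47+0.67)/2 = 0.57 → q = 2.9×1.195×0.57 = 1.975 m³/s
Panel 4-5: Δb = 3.8 m, d̄ = (1.49+1.49)/2 = 1.49, v̄ = (0.67+0.56)/2 = 0.615 → q = 3.8×1.49×0.615 = 3.482 m³/s
Panel 5-6: Δb = 2.3 m, d̄ = (1.49+2.30)/2 = 1.895, v̄ = (0.56+0.67)/2 = 0.615 → q = 2.3×1.895×0.615 = 2.680 m³/s
Panel 6-7: Δb = 13.7 m, d̄ = (2.30+0.53)/2 = 1.415, v̄ = (0.67+0.35)/2 = 0.51 → q = 13.7×1.415×0.51 = 9.887 m³/s
Q = Σ q = 19.28 m³/s
= 19.28 × 1000 = 19280 L/s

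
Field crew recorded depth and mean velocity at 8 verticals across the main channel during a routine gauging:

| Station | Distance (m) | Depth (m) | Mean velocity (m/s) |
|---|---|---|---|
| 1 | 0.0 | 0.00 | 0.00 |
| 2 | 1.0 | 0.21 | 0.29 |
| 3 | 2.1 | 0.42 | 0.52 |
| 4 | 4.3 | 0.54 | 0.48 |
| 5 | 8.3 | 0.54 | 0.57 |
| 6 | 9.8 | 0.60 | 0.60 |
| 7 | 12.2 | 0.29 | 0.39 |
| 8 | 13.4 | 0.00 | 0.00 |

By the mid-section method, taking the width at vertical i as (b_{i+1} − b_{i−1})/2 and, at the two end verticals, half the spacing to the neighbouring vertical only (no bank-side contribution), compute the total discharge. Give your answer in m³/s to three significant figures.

w_2 = (2.1 − 0.0)/2 = 1.05 m; q_2 = 0.29 × 0.21 × 1.05 = 0.06395 m³/s
w_3 = (4.3 − 1.0)/2 = 1.65 m; q_3 = 0.52 × 0.42 × 1.65 = 0.3604 m³/s
w_4 = (8.3 − 2.1)/2 = 3.1 m; q_4 = 0.48 × 0.54 × 3.1 = 0.8035 m³/s
w_5 = (9.8 − 4.3)/2 = 2.75 m; q_5 = 0.57 × 0.54 × 2.75 = 0.8465 m³/s
w_6 = (12.2 − 8.3)/2 = 1.95 m; q_6 = 0.60 × 0.60 × 1.95 = 0.7020 m³/s
w_7 = (13.4 − 9.8)/2 = 1.8 m; q_7 = 0.39 × 0.29 × 1.8 = 0.2036 m³/s
Stations 1, 8 contribute zero (depth or velocity is 0).
Q = Σ qᵢ = 2.980 m³/s

2.98 m³/s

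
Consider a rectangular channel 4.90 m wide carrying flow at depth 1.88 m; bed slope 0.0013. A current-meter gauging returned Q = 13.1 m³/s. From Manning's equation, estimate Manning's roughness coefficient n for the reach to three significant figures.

0.0264

A = b·y = 4.90 × 1.88 = 9.212 m²
P = b + 2y = 4.90 + 2×1.88 = 8.660 m
R = A/P = 9.212/8.660 = 1.064 m
n = (1/Q)·A·R^(2/3)·S^(1/2) = (1/13.1) × 9.212 × 1.042 × 0.03606 = 0.02642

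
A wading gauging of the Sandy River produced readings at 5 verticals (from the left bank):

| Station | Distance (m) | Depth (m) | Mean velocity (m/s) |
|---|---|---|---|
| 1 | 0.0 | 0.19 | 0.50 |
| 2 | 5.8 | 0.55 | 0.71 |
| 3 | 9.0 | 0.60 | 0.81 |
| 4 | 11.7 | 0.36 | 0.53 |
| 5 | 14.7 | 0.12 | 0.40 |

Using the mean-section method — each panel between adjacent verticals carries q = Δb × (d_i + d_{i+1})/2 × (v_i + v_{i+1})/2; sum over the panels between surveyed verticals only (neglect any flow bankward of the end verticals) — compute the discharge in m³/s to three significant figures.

3.90 m³/s

Panel 1-2: Δb = 5.8 m, d̄ = (0.19+0.55)/2 = 0.37, v̄ = (0.50+0.71)/2 = 0.605 → q = 5.8×0.37×0.605 = 1.298 m³/s
Panel 2-3: Δb = 3.2 m, d̄ = (0.55+0.60)/2 = 0.575, v̄ = (0.71+0.81)/2 = 0.76 → q = 3.2×0.575×0.76 = 1.398 m³/s
Panel 3-4: Δb = 2.7 m, d̄ = (0.60+0.36)/2 = 0.48, v̄ = (0.81+0.53)/2 = 0.67 → q = 2.7×0.48×0.67 = 0.8683 m³/s
Panel 4-5: Δb = 3 m, d̄ = (0.36+0.12)/2 = 0.24, v̄ = (0.53+0.40)/2 = 0.465 → q = 3×0.24×0.465 = 0.3348 m³/s
Q = Σ q = 3.900 m³/s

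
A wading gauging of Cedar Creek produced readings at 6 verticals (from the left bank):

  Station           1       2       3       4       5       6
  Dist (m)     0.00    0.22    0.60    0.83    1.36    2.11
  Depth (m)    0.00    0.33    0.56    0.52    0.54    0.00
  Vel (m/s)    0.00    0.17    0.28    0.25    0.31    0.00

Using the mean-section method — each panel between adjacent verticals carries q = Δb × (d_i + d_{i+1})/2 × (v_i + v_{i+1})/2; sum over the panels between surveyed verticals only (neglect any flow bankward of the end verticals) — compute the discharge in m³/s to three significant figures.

0.184 m³/s

Panel 1-2: Δb = 0.22 m, d̄ = (0.00+0.33)/2 = 0.165, v̄ = (0.00+0.17)/2 = 0.085 → q = 0.22×0.165×0.085 = 0.003086 m³/s
Panel 2-3: Δb = 0.38 m, d̄ = (0.33+0.56)/2 = 0.445, v̄ = (0.17+0.28)/2 = 0.225 → q = 0.38×0.445×0.225 = 0.03805 m³/s
Panel 3-4: Δb = 0.23 m, d̄ = (0.56+0.52)/2 = 0.54, v̄ = (0.28+0.25)/2 = 0.265 → q = 0.23×0.54×0.265 = 0.03291 m³/s
Panel 4-5: Δb = 0.53 m, d̄ = (0.52+0.54)/2 = 0.53, v̄ = (0.25+0.31)/2 = 0.28 → q = 0.53×0.53×0.28 = 0.07865 m³/s
Panel 5-6: Δb = 0.75 m, d̄ = (0.54+0.00)/2 = 0.27, v̄ = (0.31+0.00)/2 = 0.155 → q = 0.75×0.27×0.155 = 0.03139 m³/s
Q = Σ q = 0.1841 m³/s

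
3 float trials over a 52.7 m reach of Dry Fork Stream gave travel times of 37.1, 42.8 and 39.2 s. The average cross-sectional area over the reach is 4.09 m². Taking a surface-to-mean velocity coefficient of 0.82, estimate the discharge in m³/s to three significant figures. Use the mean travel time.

t̄ = (37.1 + 42.8 + 39.2) / 3 = 39.7 s
v_surface = L / t̄ = 52.7 / 39.7 = 1.327 m/s
v_mean = 0.82 × 1.327 = 1.089 m/s
Q = A × v_mean = 4.09 × 1.089 = 4.452 m³/s

4.45 m³/s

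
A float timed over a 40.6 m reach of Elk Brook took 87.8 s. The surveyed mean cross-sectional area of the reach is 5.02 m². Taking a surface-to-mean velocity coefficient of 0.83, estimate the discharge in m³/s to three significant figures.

v_surface = L / t̄ = 40.6 / 87.8 = 0.4624 m/s
v_mean = 0.83 × 0.4624 = 0.3838 m/s
Q = A × v_mean = 5.02 × 0.3838 = 1.927 m³/s

1.93 m³/s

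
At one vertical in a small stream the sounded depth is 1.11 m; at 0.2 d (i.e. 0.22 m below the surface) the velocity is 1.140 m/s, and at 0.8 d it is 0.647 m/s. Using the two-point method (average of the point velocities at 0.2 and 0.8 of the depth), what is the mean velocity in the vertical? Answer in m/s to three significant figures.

0.894 m/s

v̄ = (1.140 + 0.647) / 2 = 0.8935 m/s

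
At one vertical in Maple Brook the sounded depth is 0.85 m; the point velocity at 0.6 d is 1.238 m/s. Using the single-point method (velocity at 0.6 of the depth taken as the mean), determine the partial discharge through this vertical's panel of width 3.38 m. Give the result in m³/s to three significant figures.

v̄ = v₀.₆ = 1.238 m/s
q = v̄ × d × w = 1.238 × 0.85 × 3.38 = 3.557 m³/s

3.56 m³/s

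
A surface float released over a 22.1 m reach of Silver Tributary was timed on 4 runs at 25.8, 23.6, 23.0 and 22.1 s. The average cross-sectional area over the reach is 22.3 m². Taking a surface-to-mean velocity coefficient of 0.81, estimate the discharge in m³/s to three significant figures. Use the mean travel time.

16.9 m³/s

t̄ = (25.8 + 23.6 + 23.0 + 22.1) / 4 = 23.625 s
v_surface = L / t̄ = 22.1 / 23.625 = 0.9354 m/s
v_mean = 0.81 × 0.9354 = 0.7577 m/s
Q = A × v_mean = 22.3 × 0.7577 = 16.90 m³/s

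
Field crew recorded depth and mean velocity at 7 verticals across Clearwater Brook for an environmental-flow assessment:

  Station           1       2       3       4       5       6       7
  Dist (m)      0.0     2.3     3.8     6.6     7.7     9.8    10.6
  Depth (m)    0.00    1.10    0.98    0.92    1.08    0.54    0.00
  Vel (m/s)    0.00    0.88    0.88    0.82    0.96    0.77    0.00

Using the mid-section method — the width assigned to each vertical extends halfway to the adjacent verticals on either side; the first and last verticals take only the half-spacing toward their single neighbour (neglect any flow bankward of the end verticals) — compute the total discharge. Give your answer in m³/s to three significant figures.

w_2 = (3.8 − 0.0)/2 = 1.9 m; q_2 = 0.88 × 1.10 × 1.9 = 1.839 m³/s
w_3 = (6.6 − 2.3)/2 = 2.15 m; q_3 = 0.88 × 0.98 × 2.15 = 1.854 m³/s
w_4 = (7.7 − 3.8)/2 = 1.95 m; q_4 = 0.82 × 0.92 × 1.95 = 1.471 m³/s
w_5 = (9.8 − 6.6)/2 = 1.6 m; q_5 = 0.96 × 1.08 × 1.6 = 1.659 m³/s
w_6 = (10.6 − 7.7)/2 = 1.45 m; q_6 = 0.77 × 0.54 × 1.45 = 0.6029 m³/s
Stations 1, 7 contribute zero (depth or velocity is 0).
Q = Σ qᵢ = 7.426 m³/s

7.43 m³/s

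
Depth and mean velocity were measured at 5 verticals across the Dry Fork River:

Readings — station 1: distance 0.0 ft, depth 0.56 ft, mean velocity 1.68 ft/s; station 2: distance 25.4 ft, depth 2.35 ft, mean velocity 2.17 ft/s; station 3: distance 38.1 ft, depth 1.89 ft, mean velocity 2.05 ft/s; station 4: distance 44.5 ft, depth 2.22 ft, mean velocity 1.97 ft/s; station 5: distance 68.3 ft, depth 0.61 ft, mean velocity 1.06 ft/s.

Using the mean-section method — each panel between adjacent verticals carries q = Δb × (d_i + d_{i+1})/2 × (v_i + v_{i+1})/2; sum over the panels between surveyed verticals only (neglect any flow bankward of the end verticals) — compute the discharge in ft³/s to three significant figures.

205 ft³/s

Panel 1-2: Δb = 25.4 ft, d̄ = (0.56+2.35)/2 = 1.455, v̄ = (1.68+2.17)/2 = 1.925 → q = 25.4×1.455×1.925 = 71.14 ft³/s
Panel 2-3: Δb = 12.7 ft, d̄ = (2.35+1.89)/2 = 2.12, v̄ = (2.17+2.05)/2 = 2.11 → q = 12.7×2.12×2.11 = 56.81 ft³/s
Panel 3-4: Δb = 6.4 ft, d̄ = (1.89+2.22)/2 = 2.055, v̄ = (2.05+1.97)/2 = 2.01 → q = 6.4×2.055×2.01 = 26.44 ft³/s
Panel 4-5: Δb = 23.8 ft, d̄ = (2.22+0.61)/2 = 1.415, v̄ = (1.97+1.06)/2 = 1.515 → q = 23.8×1.415×1.515 = 51.02 ft³/s
Q = Σ q = 205.4 ft³/s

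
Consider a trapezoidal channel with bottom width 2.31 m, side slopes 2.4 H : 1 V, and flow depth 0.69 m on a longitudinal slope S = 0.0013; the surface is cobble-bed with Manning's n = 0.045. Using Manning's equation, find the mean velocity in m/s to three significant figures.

A = (b + z·y)·y = (2.31 + 2.4×0.69)×0.69 = 2.737 m²
P = b + 2y√(1+z²) = 2.31 + 2×0.69×√(1+2.4²) = 5.898 m
R = A/P = 2.737/5.898 = 0.4640 m
Q = (1/n)·A·R^(2/3)·S^(1/2) = (1/0.045) × 2.737 × 0.4640^(2/3) × 0.0013^(1/2) = 1.314 m³/s
V = Q/A = 1.314/2.737 = 0.4802 m/s

0.480 m/s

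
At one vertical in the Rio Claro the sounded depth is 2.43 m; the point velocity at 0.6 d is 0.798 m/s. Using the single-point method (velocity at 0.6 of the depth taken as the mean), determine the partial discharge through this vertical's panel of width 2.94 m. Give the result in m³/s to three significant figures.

v̄ = v₀.₆ = 0.798 m/s
q = v̄ × d × w = 0.7980 × 2.43 × 2.94 = 5.701 m³/s

5.70 m³/s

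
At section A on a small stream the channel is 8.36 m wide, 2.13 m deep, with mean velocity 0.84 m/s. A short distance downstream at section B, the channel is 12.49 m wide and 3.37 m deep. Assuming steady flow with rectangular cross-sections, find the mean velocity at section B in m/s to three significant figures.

0.355 m/s

Q = A₁V₁ = (8.36×2.13) × 0.84 = 14.96 m³/s
A₂ = 12.49 × 3.37 = 42.09 m²
V₂ = Q/A₂ = 14.96/42.09 = 0.3554 m/s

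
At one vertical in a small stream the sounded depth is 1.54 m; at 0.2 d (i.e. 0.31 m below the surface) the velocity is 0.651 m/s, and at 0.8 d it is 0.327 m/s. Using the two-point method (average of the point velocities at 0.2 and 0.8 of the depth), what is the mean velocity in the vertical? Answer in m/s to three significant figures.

0.489 m/s

v̄ = (0.651 + 0.327) / 2 = 0.4890 m/s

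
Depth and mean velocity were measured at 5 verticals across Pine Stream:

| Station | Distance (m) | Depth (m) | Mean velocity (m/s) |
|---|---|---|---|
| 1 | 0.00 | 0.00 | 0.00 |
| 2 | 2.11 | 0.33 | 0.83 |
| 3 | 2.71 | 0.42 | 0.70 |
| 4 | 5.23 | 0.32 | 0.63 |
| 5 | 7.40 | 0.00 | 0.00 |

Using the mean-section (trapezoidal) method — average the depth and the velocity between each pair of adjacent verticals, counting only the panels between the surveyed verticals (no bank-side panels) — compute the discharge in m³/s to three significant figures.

Panel 1-2: Δb = 2.11 m, d̄ = (0.00+0.33)/2 = 0.165, v̄ = (0.00+0.83)/2 = 0.415 → q = 2.11×0.165×0.415 = 0.1445 m³/s
Panel 2-3: Δb = 0.6 m, d̄ = (0.33+0.42)/2 = 0.375, v̄ = (0.83+0.70)/2 = 0.765 → q = 0.6×0.375×0.765 = 0.1721 m³/s
Panel 3-4: Δb = 2.52 m, d̄ = (0.42+0.32)/2 = 0.37, v̄ = (0.70+0.63)/2 = 0.665 → q = 2.52×0.37×0.665 = 0.6200 m³/s
Panel 4-5: Δb = 2.17 m, d̄ = (0.32+0.00)/2 = 0.16, v̄ = (0.63+0.00)/2 = 0.315 → q = 2.17×0.16×0.315 = 0.1094 m³/s
Q = Σ q = 1.046 m³/s

1.05 m³/s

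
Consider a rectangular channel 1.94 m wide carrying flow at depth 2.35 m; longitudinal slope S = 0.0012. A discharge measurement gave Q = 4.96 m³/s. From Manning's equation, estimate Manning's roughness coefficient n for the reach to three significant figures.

A = b·y = 1.94 × 2.35 = 4.559 m²
P = b + 2y = 1.94 + 2×2.35 = 6.640 m
R = A/P = 4.559/6.640 = 0.6866 m
n = (1/Q)·A·R^(2/3)·S^(1/2) = (1/4.96) × 4.559 × 0.7783 × 0.03464 = 0.02478

0.0248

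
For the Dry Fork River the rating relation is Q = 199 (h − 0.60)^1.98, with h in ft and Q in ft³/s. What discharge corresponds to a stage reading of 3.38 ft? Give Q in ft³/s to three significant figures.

Q = 199 × (3.38 − 0.60)^1.98 = 199 × 2.78^1.98 = 1507 ft³/s

1510 ft³/s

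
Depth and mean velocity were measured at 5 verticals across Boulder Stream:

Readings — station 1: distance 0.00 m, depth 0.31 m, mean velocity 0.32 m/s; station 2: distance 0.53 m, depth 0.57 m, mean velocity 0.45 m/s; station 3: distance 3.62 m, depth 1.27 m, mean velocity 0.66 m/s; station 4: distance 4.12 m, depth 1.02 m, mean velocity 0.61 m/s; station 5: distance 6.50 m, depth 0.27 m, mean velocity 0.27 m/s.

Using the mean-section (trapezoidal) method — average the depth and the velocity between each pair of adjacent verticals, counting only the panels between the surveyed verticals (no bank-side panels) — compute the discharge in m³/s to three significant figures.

Panel 1-2: Δb = 0.53 m, d̄ = (0.31+0.57)/2 = 0.44, v̄ = (0.32+0.45)/2 = 0.385 → q = 0.53×0.44×0.385 = 0.08978 m³/s
Panel 2-3: Δb = 3.09 m, d̄ = (0.57+1.27)/2 = 0.92, v̄ = (0.45+0.66)/2 = 0.555 → q = 3.09×0.92×0.555 = 1.578 m³/s
Panel 3-4: Δb = 0.5 m, d̄ = (1.27+1.02)/2 = 1.145, v̄ = (0.66+0.61)/2 = 0.635 → q = 0.5×1.145×0.635 = 0.3635 m³/s
Panel 4-5: Δb = 2.38 m, d̄ = (1.02+0.27)/2 = 0.645, v̄ = (0.61+0.27)/2 = 0.44 → q = 2.38×0.645×0.44 = 0.6754 m³/s
Q = Σ q = 2.707 m³/s

2.71 m³/s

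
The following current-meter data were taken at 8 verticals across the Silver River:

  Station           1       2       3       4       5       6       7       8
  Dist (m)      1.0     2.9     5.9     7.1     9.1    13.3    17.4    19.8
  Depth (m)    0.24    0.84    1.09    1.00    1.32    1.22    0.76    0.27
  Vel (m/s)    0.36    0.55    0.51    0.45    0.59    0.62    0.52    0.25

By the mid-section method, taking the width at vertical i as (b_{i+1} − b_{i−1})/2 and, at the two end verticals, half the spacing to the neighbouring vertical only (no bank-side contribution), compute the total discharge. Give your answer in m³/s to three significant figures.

10.0 m³/s

w_1 = (2.9 − 1.0)/2 = 0.95 m; q_1 = 0.36 × 0.24 × 0.95 = 0.08208 m³/s
w_2 = (5.9 − 1.0)/2 = 2.45 m; q_2 = 0.55 × 0.84 × 2.45 = 1.132 m³/s
w_3 = (7.1 − 2.9)/2 = 2.1 m; q_3 = 0.51 × 1.09 × 2.1 = 1.167 m³/s
w_4 = (9.1 − 5.9)/2 = 1.6 m; q_4 = 0.45 × 1.00 × 1.6 = 0.7200 m³/s
w_5 = (13.3 − 7.1)/2 = 3.1 m; q_5 = 0.59 × 1.32 × 3.1 = 2.414 m³/s
w_6 = (17.4 − 9.1)/2 = 4.15 m; q_6 = 0.62 × 1.22 × 4.15 = 3.139 m³/s
w_7 = (19.8 − 13.3)/2 = 3.25 m; q_7 = 0.52 × 0.76 × 3.25 = 1.284 m³/s
w_8 = (19.8 − 17.4)/2 = 1.2 m; q_8 = 0.25 × 0.27 × 1.2 = 0.08100 m³/s
Q = Σ qᵢ = 10.02 m³/s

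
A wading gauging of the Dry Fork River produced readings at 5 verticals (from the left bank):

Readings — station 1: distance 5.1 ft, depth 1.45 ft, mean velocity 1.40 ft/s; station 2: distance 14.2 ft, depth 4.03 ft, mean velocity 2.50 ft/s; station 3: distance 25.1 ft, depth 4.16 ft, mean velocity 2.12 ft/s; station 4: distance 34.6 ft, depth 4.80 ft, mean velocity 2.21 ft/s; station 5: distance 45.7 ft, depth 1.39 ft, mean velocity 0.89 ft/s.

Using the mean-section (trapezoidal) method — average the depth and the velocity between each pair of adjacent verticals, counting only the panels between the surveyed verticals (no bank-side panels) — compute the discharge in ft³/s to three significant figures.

Panel 1-2: Δb = 9.1 ft, d̄ = (1.45+4.03)/2 = 2.74, v̄ = (1.40+2.50)/2 = 1.95 → q = 9.1×2.74×1.95 = 48.62 ft³/s
Panel 2-3: Δb = 10.9 ft, d̄ = (4.03+4.16)/2 = 4.095, v̄ = (2.50+2.12)/2 = 2.31 → q = 10.9×4.095×2.31 = 103.1 ft³/s
Panel 3-4: Δb = 9.5 ft, d̄ = (4.16+4.80)/2 = 4.48, v̄ = (2.12+2.21)/2 = 2.165 → q = 9.5×4.48×2.165 = 92.14 ft³/s
Panel 4-5: Δb = 11.1 ft, d̄ = (4.80+1.39)/2 = 3.095, v̄ = (2.21+0.89)/2 = 1.55 → q = 11.1×3.095×1.55 = 53.25 ft³/s
Q = Σ q = 297.1 ft³/s

297 ft³/s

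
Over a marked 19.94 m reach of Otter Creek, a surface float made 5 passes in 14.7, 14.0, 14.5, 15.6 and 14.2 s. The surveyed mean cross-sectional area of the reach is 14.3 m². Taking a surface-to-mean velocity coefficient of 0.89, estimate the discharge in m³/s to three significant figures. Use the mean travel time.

t̄ = (14.7 + 14.0 + 14.5 + 15.6 + 14.2) / 5 = 14.6 s
v_surface = L / t̄ = 19.94 / 14.6 = 1.366 m/s
v_mean = 0.89 × 1.366 = 1.216 m/s
Q = A × v_mean = 14.3 × 1.216 = 17.38 m³/s

17.4 m³/s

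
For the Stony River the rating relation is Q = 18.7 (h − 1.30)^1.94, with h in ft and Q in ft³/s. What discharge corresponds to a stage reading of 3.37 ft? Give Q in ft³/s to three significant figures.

Q = 18.7 × (3.37 − 1.30)^1.94 = 18.7 × 2.07^1.94 = 76.71 ft³/s

76.7 ft³/s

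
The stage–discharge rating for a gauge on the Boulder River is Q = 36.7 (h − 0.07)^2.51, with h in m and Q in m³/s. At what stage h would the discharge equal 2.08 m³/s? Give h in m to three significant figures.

0.389 m

h − h₀ = (Q/C)^(1/b) = (2.08/36.7)^(1/2.51) = 0.3187 m
h = 0.07 + 0.3187 = 0.3887 m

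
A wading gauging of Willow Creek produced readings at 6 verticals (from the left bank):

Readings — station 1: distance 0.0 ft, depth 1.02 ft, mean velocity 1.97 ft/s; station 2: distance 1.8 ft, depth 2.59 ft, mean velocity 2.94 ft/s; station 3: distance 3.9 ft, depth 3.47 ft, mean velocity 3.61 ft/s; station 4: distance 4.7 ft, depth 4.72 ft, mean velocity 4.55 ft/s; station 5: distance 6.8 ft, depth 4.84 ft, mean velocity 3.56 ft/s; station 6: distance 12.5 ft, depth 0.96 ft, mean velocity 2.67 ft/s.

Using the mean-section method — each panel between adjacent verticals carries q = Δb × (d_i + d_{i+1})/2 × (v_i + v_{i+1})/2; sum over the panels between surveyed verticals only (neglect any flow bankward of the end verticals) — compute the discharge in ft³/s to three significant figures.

134 ft³/s

Panel 1-2: Δb = 1.8 ft, d̄ = (1.02+2.59)/2 = 1.805, v̄ = (1.97+2.94)/2 = 2.455 → q = 1.8×1.805×2.455 = 7.976 ft³/s
Panel 2-3: Δb = 2.1 ft, d̄ = (2.59+3.47)/2 = 3.03, v̄ = (2.94+3.61)/2 = 3.275 → q = 2.1×3.03×3.275 = 20.84 ft³/s
Panel 3-4: Δb = 0.8 ft, d̄ = (3.47+4.72)/2 = 4.095, v̄ = (3.61+4.55)/2 = 4.08 → q = 0.8×4.095×4.08 = 13.37 ft³/s
Panel 4-5: Δb = 2.1 ft, d̄ = (4.72+4.84)/2 = 4.78, v̄ = (4.55+3.56)/2 = 4.055 → q = 2.1×4.78×4.055 = 40.70 ft³/s
Panel 5-6: Δb = 5.7 ft, d̄ = (4.84+0.96)/2 = 2.9, v̄ = (3.56+2.67)/2 = 3.115 → q = 5.7×2.9×3.115 = 51.49 ft³/s
Q = Σ q = 134.4 ft³/s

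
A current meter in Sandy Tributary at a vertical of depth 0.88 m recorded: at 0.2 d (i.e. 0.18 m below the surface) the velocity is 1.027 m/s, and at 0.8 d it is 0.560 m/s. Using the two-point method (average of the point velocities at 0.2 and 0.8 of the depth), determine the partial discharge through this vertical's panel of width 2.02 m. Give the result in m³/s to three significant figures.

v̄ = (1.027 + 0.560) / 2 = 0.7935 m/s
q = v̄ × d × w = 0.7935 × 0.88 × 2.02 = 1.411 m³/s

1.41 m³/s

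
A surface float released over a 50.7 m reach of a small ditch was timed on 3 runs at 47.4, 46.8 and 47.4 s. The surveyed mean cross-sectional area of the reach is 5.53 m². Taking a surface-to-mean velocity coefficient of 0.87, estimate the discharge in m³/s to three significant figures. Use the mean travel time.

5.17 m³/s

t̄ = (47.4 + 46.8 + 47.4) / 3 = 47.2 s
v_surface = L / t̄ = 50.7 / 47.2 = 1.074 m/s
v_mean = 0.87 × 1.074 = 0.9345 m/s
Q = A × v_mean = 5.53 × 0.9345 = 5.168 m³/s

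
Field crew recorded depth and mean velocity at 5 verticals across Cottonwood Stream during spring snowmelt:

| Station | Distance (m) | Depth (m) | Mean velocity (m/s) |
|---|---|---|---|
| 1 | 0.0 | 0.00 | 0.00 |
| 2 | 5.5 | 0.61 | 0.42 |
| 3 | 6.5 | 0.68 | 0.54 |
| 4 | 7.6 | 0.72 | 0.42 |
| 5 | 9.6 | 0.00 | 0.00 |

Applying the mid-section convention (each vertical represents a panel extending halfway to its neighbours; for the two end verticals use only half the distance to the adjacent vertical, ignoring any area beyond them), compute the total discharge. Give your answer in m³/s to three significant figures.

1.69 m³/s

w_2 = (6.5 − 0.0)/2 = 3.25 m; q_2 = 0.42 × 0.61 × 3.25 = 0.8327 m³/s
w_3 = (7.6 − 5.5)/2 = 1.05 m; q_3 = 0.54 × 0.68 × 1.05 = 0.3856 m³/s
w_4 = (9.6 − 6.5)/2 = 1.55 m; q_4 = 0.42 × 0.72 × 1.55 = 0.4687 m³/s
Stations 1, 5 contribute zero (depth or velocity is 0).
Q = Σ qᵢ = 1.687 m³/s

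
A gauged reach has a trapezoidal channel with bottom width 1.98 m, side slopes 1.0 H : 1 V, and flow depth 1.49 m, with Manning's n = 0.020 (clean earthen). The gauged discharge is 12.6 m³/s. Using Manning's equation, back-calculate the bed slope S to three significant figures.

A = (b + z·y)·y = (1.98 + 1.0×1.49)×1.49 = 5.170 m²
P = b + 2y√(1+z²) = 1.98 + 2×1.49×√(1+1.0²) = 6.194 m
R = A/P = 5.170/6.194 = 0.8347 m
S = (Q·n / (1·A·R^(2/3)))² = (12.6×0.020 / (1×5.170×0.8865))² = 0.003023

0.00302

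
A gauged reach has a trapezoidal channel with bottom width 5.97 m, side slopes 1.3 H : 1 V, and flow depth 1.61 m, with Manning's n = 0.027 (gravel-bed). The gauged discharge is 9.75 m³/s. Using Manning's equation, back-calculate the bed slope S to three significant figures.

A = (b + z·y)·y = (5.97 + 1.3×1.61)×1.61 = 12.98 m²
P = b + 2y√(1+z²) = 5.97 + 2×1.61×√(1+1.3²) = 11.25 m
R = A/P = 12.98/11.25 = 1.154 m
S = (Q·n / (1·A·R^(2/3)))² = (9.75×0.027 / (1×12.98×1.100))² = 0.0003398

0.000340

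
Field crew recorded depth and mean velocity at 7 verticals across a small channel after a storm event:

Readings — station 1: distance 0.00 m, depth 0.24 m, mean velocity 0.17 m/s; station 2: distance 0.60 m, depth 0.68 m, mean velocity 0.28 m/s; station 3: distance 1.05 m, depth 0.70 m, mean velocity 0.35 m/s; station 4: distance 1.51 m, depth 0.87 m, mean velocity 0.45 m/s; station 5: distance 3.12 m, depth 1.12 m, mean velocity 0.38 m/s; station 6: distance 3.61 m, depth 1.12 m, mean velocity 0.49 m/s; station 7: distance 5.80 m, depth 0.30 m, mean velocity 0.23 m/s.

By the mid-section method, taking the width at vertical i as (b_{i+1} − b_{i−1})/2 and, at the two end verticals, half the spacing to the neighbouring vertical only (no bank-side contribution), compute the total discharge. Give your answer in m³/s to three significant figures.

1.89 m³/s

w_1 = (0.60 − 0.00)/2 = 0.3 m; q_1 = 0.17 × 0.24 × 0.3 = 0.01224 m³/s
w_2 = (1.05 − 0.00)/2 = 0.525 m; q_2 = 0.28 × 0.68 × 0.525 = 0.09996 m³/s
w_3 = (1.51 − 0.60)/2 = 0.455 m; q_3 = 0.35 × 0.70 × 0.455 = 0.1115 m³/s
w_4 = (3.12 − 1.05)/2 = 1.035 m; q_4 = 0.45 × 0.87 × 1.035 = 0.4052 m³/s
w_5 = (3.61 − 1.51)/2 = 1.05 m; q_5 = 0.38 × 1.12 × 1.05 = 0.4469 m³/s
w_6 = (5.80 − 3.12)/2 = 1.34 m; q_6 = 0.49 × 1.12 × 1.34 = 0.7354 m³/s
w_7 = (5.80 − 3.61)/2 = 1.095 m; q_7 = 0.23 × 0.30 × 1.095 = 0.07556 m³/s
Q = Σ qᵢ = 1.887 m³/s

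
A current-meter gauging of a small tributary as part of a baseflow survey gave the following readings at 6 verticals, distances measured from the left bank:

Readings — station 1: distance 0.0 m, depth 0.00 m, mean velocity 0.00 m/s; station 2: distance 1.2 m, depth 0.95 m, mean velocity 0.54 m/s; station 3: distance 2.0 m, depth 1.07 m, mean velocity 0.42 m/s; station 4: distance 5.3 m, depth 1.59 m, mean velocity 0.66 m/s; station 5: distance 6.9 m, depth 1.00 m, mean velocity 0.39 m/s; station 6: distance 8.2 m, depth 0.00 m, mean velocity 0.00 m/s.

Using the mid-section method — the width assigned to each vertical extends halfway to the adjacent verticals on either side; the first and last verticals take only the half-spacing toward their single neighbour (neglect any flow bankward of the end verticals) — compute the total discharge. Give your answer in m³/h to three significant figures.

w_2 = (2.0 − 0.0)/2 = 1 m; q_2 = 0.54 × 0.95 × 1 = 0.5130 m³/s
w_3 = (5.3 − 1.2)/2 = 2.05 m; q_3 = 0.42 × 1.07 × 2.05 = 0.9213 m³/s
w_4 = (6.9 − 2.0)/2 = 2.45 m; q_4 = 0.66 × 1.59 × 2.45 = 2.571 m³/s
w_5 = (8.2 − 5.3)/2 = 1.45 m; q_5 = 0.39 × 1.00 × 1.45 = 0.5655 m³/s
Stations 1, 6 contribute zero (depth or velocity is 0).
Q = Σ qᵢ = 4.571 m³/s
= 4.571 × 3600 = 16450 m³/h

16500 m³/h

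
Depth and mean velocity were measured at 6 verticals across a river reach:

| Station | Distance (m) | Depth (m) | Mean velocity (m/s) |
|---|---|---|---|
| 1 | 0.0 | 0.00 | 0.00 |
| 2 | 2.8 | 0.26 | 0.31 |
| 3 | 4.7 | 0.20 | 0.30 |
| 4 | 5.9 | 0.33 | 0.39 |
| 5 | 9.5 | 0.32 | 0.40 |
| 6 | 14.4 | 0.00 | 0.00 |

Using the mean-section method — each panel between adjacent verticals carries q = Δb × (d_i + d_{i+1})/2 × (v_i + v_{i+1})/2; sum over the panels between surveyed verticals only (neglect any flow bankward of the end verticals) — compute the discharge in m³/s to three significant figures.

Panel 1-2: Δb = 2.8 m, d̄ = (0.00+0.26)/2 = 0.13, v̄ = (0.00+0.31)/2 = 0.155 → q = 2.8×0.13×0.155 = 0.05642 m³/s
Panel 2-3: Δb = 1.9 m, d̄ = (0.26+0.20)/2 = 0.23, v̄ = (0.31+0.30)/2 = 0.305 → q = 1.9×0.23×0.305 = 0.1333 m³/s
Panel 3-4: Δb = 1.2 m, d̄ = (0.20+0.33)/2 = 0.265, v̄ = (0.30+0.39)/2 = 0.345 → q = 1.2×0.265×0.345 = 0.1097 m³/s
Panel 4-5: Δb = 3.6 m, d̄ = (0.33+0.32)/2 = 0.325, v̄ = (0.39+0.40)/2 = 0.395 → q = 3.6×0.325×0.395 = 0.4622 m³/s
Panel 5-6: Δb = 4.9 m, d̄ = (0.32+0.00)/2 = 0.16, v̄ = (0.40+0.00)/2 = 0.2 → q = 4.9×0.16×0.2 = 0.1568 m³/s
Q = Σ q = 0.9184 m³/s

0.918 m³/s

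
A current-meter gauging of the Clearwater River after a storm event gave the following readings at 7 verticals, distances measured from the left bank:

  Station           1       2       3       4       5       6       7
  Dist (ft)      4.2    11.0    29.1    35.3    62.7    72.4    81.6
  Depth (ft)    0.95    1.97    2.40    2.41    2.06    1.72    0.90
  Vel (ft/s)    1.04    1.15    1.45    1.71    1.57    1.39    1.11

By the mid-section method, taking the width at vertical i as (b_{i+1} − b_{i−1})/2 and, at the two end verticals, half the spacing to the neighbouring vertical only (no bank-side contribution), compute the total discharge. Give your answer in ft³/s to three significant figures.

230 ft³/s

w_1 = (11.0 − 4.2)/2 = 3.4 ft; q_1 = 1.04 × 0.95 × 3.4 = 3.359 ft³/s
w_2 = (29.1 − 4.2)/2 = 12.45 ft; q_2 = 1.15 × 1.97 × 12.45 = 28.21 ft³/s
w_3 = (35.3 − 11.0)/2 = 12.15 ft; q_3 = 1.45 × 2.40 × 12.15 = 42.28 ft³/s
w_4 = (62.7 − 29.1)/2 = 16.8 ft; q_4 = 1.71 × 2.41 × 16.8 = 69.23 ft³/s
w_5 = (72.4 − 35.3)/2 = 18.55 ft; q_5 = 1.57 × 2.06 × 18.55 = 59.99 ft³/s
w_6 = (81.6 − 62.7)/2 = 9.45 ft; q_6 = 1.39 × 1.72 × 9.45 = 22.59 ft³/s
w_7 = (81.6 − 72.4)/2 = 4.6 ft; q_7 = 1.11 × 0.90 × 4.6 = 4.595 ft³/s
Q = Σ qᵢ = 230.3 ft³/s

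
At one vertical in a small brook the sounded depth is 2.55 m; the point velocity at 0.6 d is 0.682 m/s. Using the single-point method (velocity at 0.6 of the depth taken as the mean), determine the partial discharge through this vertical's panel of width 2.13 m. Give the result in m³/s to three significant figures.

v̄ = v₀.₆ = 0.682 m/s
q = v̄ × d × w = 0.6820 × 2.55 × 2.13 = 3.704 m³/s

3.70 m³/s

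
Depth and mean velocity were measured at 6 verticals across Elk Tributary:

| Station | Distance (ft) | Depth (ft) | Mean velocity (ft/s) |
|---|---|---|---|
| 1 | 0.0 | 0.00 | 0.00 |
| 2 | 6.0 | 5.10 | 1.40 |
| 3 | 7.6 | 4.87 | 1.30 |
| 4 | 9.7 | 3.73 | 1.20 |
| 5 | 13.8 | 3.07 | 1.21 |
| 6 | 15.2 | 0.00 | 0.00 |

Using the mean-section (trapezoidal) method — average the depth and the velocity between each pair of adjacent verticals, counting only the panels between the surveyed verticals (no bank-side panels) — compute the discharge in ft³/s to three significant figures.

Panel 1-2: Δb = 6 ft, d̄ = (0.00+5.10)/2 = 2.55, v̄ = (0.00+1.40)/2 = 0.7 → q = 6×2.55×0.7 = 10.71 ft³/s
Panel 2-3: Δb = 1.6 ft, d̄ = (5.10+4.87)/2 = 4.985, v̄ = (1.40+1.30)/2 = 1.35 → q = 1.6×4.985×1.35 = 10.77 ft³/s
Panel 3-4: Δb = 2.1 ft, d̄ = (4.87+3.73)/2 = 4.3, v̄ = (1.30+1.20)/2 = 1.25 → q = 2.1×4.3×1.25 = 11.29 ft³/s
Panel 4-5: Δb = 4.1 ft, d̄ = (3.73+3.07)/2 = 3.4, v̄ = (1.20+1.21)/2 = 1.205 → q = 4.1×3.4×1.205 = 16.80 ft³/s
Panel 5-6: Δb = 1.4 ft, d̄ = (3.07+0.00)/2 = 1.535, v̄ = (1.21+0.00)/2 = 0.605 → q = 1.4×1.535×0.605 = 1.300 ft³/s
Q = Σ q = 50.86 ft³/s

50.9 ft³/s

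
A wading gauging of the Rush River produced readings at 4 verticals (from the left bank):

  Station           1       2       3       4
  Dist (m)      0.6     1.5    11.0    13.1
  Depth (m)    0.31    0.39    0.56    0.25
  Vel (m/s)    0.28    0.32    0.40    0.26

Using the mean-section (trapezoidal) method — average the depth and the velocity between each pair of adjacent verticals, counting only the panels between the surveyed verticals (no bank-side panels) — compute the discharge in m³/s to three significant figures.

2.00 m³/s

Panel 1-2: Δb = 0.9 m, d̄ = (0.31+0.39)/2 = 0.35, v̄ = (0.28+0.32)/2 = 0.3 → q = 0.9×0.35×0.3 = 0.09450 m³/s
Panel 2-3: Δb = 9.5 m, d̄ = (0.39+0.56)/2 = 0.475, v̄ = (0.32+0.40)/2 = 0.36 → q = 9.5×0.475×0.36 = 1.625 m³/s
Panel 3-4: Δb = 2.1 m, d̄ = (0.56+0.25)/2 = 0.405, v̄ = (0.40+0.26)/2 = 0.33 → q = 2.1×0.405×0.33 = 0.2807 m³/s
Q = Σ q = 2.000 m³/s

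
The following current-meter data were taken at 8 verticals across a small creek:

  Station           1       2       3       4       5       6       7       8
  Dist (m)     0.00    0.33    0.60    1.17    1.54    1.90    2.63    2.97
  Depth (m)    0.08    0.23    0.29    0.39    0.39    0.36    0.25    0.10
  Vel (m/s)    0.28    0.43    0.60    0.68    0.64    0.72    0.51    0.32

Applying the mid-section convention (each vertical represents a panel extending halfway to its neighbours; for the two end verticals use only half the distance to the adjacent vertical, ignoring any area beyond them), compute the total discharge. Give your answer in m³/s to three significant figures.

0.537 m³/s

w_1 = (0.33 − 0.00)/2 = 0.165 m; q_1 = 0.28 × 0.08 × 0.165 = 0.003696 m³/s
w_2 = (0.60 − 0.00)/2 = 0.3 m; q_2 = 0.43 × 0.23 × 0.3 = 0.02967 m³/s
w_3 = (1.17 − 0.33)/2 = 0.42 m; q_3 = 0.60 × 0.29 × 0.42 = 0.07308 m³/s
w_4 = (1.54 − 0.60)/2 = 0.47 m; q_4 = 0.68 × 0.39 × 0.47 = 0.1246 m³/s
w_5 = (1.90 − 1.17)/2 = 0.365 m; q_5 = 0.64 × 0.39 × 0.365 = 0.09110 m³/s
w_6 = (2.63 − 1.54)/2 = 0.545 m; q_6 = 0.72 × 0.36 × 0.545 = 0.1413 m³/s
w_7 = (2.97 − 1.90)/2 = 0.535 m; q_7 = 0.51 × 0.25 × 0.535 = 0.06821 m³/s
w_8 = (2.97 − 2.63)/2 = 0.17 m; q_8 = 0.32 × 0.10 × 0.17 = 0.005440 m³/s
Q = Σ qᵢ = 0.5371 m³/s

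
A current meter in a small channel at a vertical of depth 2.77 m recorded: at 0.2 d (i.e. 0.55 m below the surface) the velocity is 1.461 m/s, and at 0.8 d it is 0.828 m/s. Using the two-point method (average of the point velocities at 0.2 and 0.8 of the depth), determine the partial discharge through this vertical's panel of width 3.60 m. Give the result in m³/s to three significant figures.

v̄ = (1.461 + 0.828) / 2 = 1.145 m/s
q = v̄ × d × w = 1.145 × 2.77 × 3.60 = 11.41 m³/s

11.4 m³/s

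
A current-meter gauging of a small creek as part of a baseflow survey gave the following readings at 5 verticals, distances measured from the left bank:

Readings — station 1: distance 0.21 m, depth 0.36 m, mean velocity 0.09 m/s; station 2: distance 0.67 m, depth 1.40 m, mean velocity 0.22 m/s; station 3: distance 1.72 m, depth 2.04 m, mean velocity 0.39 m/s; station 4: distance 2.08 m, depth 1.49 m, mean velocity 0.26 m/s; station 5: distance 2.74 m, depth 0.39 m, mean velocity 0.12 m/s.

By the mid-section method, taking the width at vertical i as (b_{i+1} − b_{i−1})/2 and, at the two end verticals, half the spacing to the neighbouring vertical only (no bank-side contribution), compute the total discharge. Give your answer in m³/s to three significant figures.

1.01 m³/s

w_1 = (0.67 − 0.21)/2 = 0.23 m; q_1 = 0.09 × 0.36 × 0.23 = 0.007452 m³/s
w_2 = (1.72 − 0.21)/2 = 0.755 m; q_2 = 0.22 × 1.40 × 0.755 = 0.2325 m³/s
w_3 = (2.08 − 0.67)/2 = 0.705 m; q_3 = 0.39 × 2.04 × 0.705 = 0.5609 m³/s
w_4 = (2.74 − 1.72)/2 = 0.51 m; q_4 = 0.26 × 1.49 × 0.51 = 0.1976 m³/s
w_5 = (2.74 − 2.08)/2 = 0.33 m; q_5 = 0.12 × 0.39 × 0.33 = 0.01544 m³/s
Q = Σ qᵢ = 1.014 m³/s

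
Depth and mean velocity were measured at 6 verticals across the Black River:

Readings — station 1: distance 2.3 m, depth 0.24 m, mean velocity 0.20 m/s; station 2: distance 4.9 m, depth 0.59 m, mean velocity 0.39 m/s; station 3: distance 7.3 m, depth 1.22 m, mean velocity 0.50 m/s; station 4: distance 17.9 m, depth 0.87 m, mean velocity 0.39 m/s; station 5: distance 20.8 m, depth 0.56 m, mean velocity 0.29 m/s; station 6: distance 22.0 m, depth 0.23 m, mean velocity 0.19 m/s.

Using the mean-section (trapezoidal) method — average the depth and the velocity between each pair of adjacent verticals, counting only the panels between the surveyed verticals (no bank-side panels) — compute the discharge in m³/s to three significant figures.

Panel 1-2: Δb = 2.6 m, d̄ = (0.24+0.59)/2 = 0.415, v̄ = (0.20+0.39)/2 = 0.295 → q = 2.6×0.415×0.295 = 0.3183 m³/s
Panel 2-3: Δb = 2.4 m, d̄ = (0.59+1.22)/2 = 0.905, v̄ = (0.39+0.50)/2 = 0.445 → q = 2.4×0.905×0.445 = 0.9665 m³/s
Panel 3-4: Δb = 10.6 m, d̄ = (1.22+0.87)/2 = 1.045, v̄ = (0.50+0.39)/2 = 0.445 → q = 10.6×1.045×0.445 = 4.929 m³/s
Panel 4-5: Δb = 2.9 m, d̄ = (0.87+0.56)/2 = 0.715, v̄ = (0.39+0.29)/2 = 0.34 → q = 2.9×0.715×0.34 = 0.7050 m³/s
Panel 5-6: Δb = 1.2 m, d̄ = (0.56+0.23)/2 = 0.395, v̄ = (0.29+0.19)/2 = 0.24 → q = 1.2×0.395×0.24 = 0.1138 m³/s
Q = Σ q = 7.033 m³/s

7.03 m³/s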